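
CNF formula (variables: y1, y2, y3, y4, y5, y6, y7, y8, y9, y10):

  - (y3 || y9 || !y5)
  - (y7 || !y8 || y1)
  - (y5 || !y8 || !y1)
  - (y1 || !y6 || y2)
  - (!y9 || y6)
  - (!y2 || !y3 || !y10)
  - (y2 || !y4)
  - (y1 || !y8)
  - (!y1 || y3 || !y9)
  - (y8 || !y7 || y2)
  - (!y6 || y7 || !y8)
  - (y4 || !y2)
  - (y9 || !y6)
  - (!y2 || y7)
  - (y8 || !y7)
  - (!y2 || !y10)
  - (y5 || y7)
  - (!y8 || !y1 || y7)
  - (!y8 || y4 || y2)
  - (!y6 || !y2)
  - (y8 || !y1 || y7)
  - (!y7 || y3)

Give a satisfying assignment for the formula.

y1=F, y2=F, y3=T, y4=F, y5=T, y6=F, y7=F, y8=F, y9=F, y10=T

Set y1 = False and propagate.
  then y8 is forced to False.
  then y7 is forced to False.
  then y2 is forced to False.
  then y6 is forced to False.
  then y9 is forced to False.
  then y4 is forced to False.
  then y5 is forced to True.
  then y3 is forced to True.
y10 is now unconstrained; take y10 = True.
Every clause has at least one true literal under this assignment.
Check each clause:
  1. (y9 || !y5 || y3) — y3 is true.
  2. (y7 || !y8 || y1) — !y8 is true.
  3. (y5 || !y1 || !y8) — !y8 is true.
  4. (y2 || y1 || !y6) — !y6 is true.
  5. (!y9 || y6) — !y9 is true.
  6. (!y2 || !y10 || !y3) — !y2 is true.
  7. (y2 || !y4) — !y4 is true.
  8. (y1 || !y8) — !y8 is true.
  9. (!y1 || !y9 || y3) — y3 is true.
  10. (y2 || y8 || !y7) — !y7 is true.
  11. (!y8 || y7 || !y6) — !y8 is true.
  12. (y4 || !y2) — !y2 is true.
  13. (!y6 || y9) — !y6 is true.
  14. (!y2 || y7) — !y2 is true.
  15. (y8 || !y7) — !y7 is true.
  16. (!y10 || !y2) — !y2 is true.
  17. (y7 || y5) — y5 is true.
  18. (!y1 || !y8 || y7) — !y8 is true.
  19. (y4 || !y8 || y2) — !y8 is true.
  20. (!y2 || !y6) — !y6 is true.
  21. (!y1 || y7 || y8) — !y1 is true.
  22. (!y7 || y3) — !y7 is true.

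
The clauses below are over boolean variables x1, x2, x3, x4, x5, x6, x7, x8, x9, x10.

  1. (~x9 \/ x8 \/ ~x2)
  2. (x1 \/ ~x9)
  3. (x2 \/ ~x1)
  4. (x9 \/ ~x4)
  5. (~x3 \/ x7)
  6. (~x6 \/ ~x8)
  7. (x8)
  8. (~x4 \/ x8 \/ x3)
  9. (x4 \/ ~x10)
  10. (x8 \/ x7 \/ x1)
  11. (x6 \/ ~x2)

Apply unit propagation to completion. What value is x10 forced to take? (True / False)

False

(x8) stands alone — x8 = True.
(~x8 \/ ~x6) with x8 = True leaves only ~x6, so x6 = False.
From (x6 \/ ~x2) and x6 = False: x2 = False.
(x2 \/ ~x1): since x2 = False, the clause reduces to (~x1). x1 = False.
In (x1 \/ ~x9), x1 is now false; ~x9 must hold, so x9 = False.
(x9 \/ ~x4) with x9 = False leaves only ~x4, so x4 = False.
(~x10 \/ x4) with x4 = False leaves only ~x10, so x10 = False.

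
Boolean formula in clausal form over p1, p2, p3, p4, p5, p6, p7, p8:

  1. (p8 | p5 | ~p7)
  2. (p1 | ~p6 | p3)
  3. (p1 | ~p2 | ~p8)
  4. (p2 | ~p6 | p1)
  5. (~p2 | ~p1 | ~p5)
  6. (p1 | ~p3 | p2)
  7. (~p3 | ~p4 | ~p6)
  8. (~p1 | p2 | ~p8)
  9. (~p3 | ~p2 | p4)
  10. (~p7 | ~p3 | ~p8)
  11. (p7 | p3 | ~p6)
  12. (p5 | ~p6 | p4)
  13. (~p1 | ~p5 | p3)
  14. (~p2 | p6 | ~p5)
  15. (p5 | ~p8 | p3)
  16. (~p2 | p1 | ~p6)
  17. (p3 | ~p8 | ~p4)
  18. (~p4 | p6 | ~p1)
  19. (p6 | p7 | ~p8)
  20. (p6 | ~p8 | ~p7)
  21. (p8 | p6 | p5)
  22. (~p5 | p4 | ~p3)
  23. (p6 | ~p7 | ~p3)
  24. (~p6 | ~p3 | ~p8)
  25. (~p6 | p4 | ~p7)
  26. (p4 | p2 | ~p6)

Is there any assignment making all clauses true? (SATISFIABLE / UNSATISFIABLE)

SATISFIABLE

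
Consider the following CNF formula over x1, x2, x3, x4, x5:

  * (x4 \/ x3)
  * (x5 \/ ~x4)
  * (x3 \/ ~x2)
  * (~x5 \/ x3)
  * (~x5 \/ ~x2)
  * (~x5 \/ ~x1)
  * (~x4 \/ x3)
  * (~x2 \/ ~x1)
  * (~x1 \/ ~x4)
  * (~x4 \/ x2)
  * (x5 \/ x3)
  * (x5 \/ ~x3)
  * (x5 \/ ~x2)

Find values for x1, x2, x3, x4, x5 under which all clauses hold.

x1=False, x2=False, x3=True, x4=False, x5=True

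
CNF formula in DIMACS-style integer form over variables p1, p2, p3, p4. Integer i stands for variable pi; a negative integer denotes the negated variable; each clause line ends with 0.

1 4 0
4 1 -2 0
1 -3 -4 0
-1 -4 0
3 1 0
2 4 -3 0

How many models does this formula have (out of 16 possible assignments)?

3

The models are:
  p1=T p2=F p3=F p4=F
  p1=T p2=T p3=F p4=F
  p1=T p2=T p3=T p4=F
Count: 3.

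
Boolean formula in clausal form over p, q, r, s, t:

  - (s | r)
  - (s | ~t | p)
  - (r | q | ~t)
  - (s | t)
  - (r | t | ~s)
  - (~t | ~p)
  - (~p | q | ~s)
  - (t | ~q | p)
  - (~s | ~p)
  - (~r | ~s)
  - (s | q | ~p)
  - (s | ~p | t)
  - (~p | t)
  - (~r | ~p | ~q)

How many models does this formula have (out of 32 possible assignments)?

1

Satisfying assignments:
  p=0 q=1 r=0 s=1 t=1
That's 1 in total.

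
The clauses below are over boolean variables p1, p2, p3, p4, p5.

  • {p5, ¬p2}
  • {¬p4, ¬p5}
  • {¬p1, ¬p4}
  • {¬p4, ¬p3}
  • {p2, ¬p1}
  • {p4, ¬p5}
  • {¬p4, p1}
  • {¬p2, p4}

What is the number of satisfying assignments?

2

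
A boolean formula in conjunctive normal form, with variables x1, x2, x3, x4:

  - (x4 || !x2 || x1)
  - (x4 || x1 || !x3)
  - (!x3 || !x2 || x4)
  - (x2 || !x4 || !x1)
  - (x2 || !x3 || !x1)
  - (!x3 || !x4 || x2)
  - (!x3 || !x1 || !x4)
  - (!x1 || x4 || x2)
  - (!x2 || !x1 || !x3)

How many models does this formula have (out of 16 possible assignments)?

6

Satisfying assignments:
  x1=0 x2=0 x3=0 x4=0
  x1=0 x2=0 x3=0 x4=1
  x1=0 x2=1 x3=0 x4=1
  x1=0 x2=1 x3=1 x4=1
  x1=1 x2=1 x3=0 x4=0
  x1=1 x2=1 x3=0 x4=1
Count: 6.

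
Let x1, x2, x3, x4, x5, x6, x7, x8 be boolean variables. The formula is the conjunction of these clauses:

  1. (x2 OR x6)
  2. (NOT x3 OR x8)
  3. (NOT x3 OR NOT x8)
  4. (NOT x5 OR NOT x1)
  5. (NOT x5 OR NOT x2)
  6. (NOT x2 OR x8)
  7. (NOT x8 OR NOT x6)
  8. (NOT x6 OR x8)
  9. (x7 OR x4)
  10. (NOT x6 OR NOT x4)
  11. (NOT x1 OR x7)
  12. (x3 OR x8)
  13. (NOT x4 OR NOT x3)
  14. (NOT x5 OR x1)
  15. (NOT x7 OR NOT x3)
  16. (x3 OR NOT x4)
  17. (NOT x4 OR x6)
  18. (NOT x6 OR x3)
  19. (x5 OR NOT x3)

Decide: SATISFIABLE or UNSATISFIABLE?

SATISFIABLE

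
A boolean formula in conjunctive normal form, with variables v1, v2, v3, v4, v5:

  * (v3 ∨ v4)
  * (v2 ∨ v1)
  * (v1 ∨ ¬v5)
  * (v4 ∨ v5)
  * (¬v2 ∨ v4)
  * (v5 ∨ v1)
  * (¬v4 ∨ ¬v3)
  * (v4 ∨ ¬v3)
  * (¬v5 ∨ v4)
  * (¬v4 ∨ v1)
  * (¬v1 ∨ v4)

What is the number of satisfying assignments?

Satisfying assignments:
  v1=T v2=F v3=F v4=T v5=F
  v1=T v2=F v3=F v4=T v5=T
  v1=T v2=T v3=F v4=T v5=F
  v1=T v2=T v3=F v4=T v5=T
Count: 4.

4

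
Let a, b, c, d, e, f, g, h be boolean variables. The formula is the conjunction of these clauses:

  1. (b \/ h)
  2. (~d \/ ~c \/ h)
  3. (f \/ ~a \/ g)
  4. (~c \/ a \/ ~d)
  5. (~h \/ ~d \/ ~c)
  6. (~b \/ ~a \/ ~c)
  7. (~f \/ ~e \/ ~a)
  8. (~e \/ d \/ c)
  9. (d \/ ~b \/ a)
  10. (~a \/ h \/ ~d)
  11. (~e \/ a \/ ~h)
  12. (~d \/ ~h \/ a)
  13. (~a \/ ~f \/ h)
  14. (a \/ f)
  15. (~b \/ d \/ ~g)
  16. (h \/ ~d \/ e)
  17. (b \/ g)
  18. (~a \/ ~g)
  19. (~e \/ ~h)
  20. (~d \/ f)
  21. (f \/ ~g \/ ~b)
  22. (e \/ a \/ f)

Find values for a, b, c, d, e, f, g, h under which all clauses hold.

a=0, b=0, c=0, d=0, e=0, f=1, g=1, h=1

Try a = False.
  then f is forced to True.
Try b = False.
  then h is forced to True.
  then e is forced to False.
  then d is forced to False.
  then g is forced to True.
c is now unconstrained; take c = False.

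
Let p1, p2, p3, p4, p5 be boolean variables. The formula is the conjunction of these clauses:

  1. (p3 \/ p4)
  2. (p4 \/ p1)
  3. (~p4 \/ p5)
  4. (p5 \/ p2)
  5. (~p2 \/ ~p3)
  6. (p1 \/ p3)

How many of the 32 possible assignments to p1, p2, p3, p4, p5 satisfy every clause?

Satisfying assignments:
  p1=F p2=F p3=T p4=T p5=T
  p1=T p2=F p3=F p4=T p5=T
  p1=T p2=F p3=T p4=F p5=T
  p1=T p2=F p3=T p4=T p5=T
  p1=T p2=T p3=F p4=T p5=T
That's 5 in total.

5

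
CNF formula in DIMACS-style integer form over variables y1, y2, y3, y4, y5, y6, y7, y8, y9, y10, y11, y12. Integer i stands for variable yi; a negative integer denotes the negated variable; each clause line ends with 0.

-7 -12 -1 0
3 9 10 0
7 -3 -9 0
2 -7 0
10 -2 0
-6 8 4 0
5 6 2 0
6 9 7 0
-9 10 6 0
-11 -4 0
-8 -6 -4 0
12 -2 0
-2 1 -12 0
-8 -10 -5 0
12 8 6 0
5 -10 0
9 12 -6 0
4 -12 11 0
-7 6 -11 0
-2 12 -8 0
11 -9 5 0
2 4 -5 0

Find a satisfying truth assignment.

y1=T, y2=T, y3=T, y4=T, y5=T, y6=T, y7=F, y8=F, y9=F, y10=T, y11=F, y12=T

Check each clause:
  1. (NOT y7 OR NOT y1 OR NOT y12) — NOT y7 is true.
  2. (y9 OR y10 OR y3) — y10 is true.
  3. (NOT y9 OR y7 OR NOT y3) — NOT y9 is true.
  4. (y2 OR NOT y7) — NOT y7 is true.
  5. (NOT y2 OR y10) — y10 is true.
  6. (y8 OR y4 OR NOT y6) — y4 is true.
  7. (y6 OR y5 OR y2) — y2 is true.
  8. (y9 OR y6 OR y7) — y6 is true.
  9. (y6 OR y10 OR NOT y9) — y10 is true.
  10. (NOT y4 OR NOT y11) — NOT y11 is true.
  11. (NOT y6 OR NOT y4 OR NOT y8) — NOT y8 is true.
  12. (NOT y2 OR y12) — y12 is true.
  13. (y1 OR NOT y2 OR NOT y12) — y1 is true.
  14. (NOT y5 OR NOT y8 OR NOT y10) — NOT y8 is true.
  15. (y12 OR y8 OR y6) — y12 is true.
  16. (NOT y10 OR y5) — y5 is true.
  17. (y12 OR y9 OR NOT y6) — y12 is true.
  18. (y4 OR y11 OR NOT y12) — y4 is true.
  19. (NOT y7 OR NOT y11 OR y6) — NOT y7 is true.
  20. (NOT y2 OR y12 OR NOT y8) — NOT y8 is true.
  21. (y5 OR y11 OR NOT y9) — y5 is true.
  22. (y2 OR NOT y5 OR y4) — y2 is true.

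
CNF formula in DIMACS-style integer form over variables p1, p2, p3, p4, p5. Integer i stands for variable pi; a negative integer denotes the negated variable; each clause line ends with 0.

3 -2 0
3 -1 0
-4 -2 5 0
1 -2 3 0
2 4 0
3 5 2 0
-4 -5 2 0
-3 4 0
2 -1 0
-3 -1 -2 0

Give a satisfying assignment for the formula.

p1=False, p2=False, p3=True, p4=True, p5=False

Set p1 = False and propagate.
Branch on p2: take p2 = False.
  then p4 is forced to True.
  then p5 is forced to False.
  then p3 is forced to True.
Every clause has at least one true literal under this assignment.
Check each clause:
  1. (p3 || !p2) — p3 is true.
  2. (!p1 || p3) — p3 is true.
  3. (!p2 || !p4 || p5) — !p2 is true.
  4. (p1 || !p2 || p3) — p3 is true.
  5. (p2 || p4) — p4 is true.
  6. (p3 || p2 || p5) — p3 is true.
  7. (!p5 || !p4 || p2) — !p5 is true.
  8. (p4 || !p3) — p4 is true.
  9. (!p1 || p2) — !p1 is true.
  10. (!p1 || !p3 || !p2) — !p1 is true.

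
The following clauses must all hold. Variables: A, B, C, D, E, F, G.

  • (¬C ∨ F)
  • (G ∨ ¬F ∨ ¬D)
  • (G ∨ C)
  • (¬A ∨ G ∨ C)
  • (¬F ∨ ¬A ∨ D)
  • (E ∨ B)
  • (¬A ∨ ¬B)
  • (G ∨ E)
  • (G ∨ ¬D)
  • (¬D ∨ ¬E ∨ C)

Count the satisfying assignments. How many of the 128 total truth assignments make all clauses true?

18

Split on G, then C.
  G=T, C=T: 7 of the 32 assignments to (A,B,D,E,F) work.
  G=T, C=F: 9 of the 32 assignments to (A,B,D,E,F) work.
  G=F, C=T: remaining (A,B,D,E,F) ∈ {(F,F,F,T,T); (F,T,F,T,T)} — 2.
  G=F, C=F: a clause becomes empty — 0.
Total: 7 + 9 + 2 + 0 = 18.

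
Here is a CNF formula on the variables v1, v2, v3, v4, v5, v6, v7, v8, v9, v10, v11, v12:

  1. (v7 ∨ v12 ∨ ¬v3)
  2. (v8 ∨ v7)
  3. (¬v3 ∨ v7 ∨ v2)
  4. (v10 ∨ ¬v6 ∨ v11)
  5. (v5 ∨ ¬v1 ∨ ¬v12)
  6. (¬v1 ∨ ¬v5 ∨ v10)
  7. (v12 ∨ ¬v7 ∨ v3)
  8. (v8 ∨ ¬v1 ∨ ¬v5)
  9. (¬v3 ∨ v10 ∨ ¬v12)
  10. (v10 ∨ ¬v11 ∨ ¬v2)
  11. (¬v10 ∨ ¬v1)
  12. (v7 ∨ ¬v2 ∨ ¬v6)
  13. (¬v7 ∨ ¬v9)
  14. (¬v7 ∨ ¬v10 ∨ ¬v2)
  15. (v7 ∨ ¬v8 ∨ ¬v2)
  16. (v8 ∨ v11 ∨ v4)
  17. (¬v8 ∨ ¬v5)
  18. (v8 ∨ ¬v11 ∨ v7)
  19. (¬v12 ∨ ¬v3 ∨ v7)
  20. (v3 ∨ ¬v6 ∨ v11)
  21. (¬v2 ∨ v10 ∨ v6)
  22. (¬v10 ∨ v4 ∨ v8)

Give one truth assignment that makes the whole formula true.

v1 = F, v2 = F, v3 = T, v4 = T, v5 = F, v6 = F, v7 = T, v8 = T, v9 = F, v10 = T, v11 = T, v12 = F

Check each clause:
  1. (¬v3 ∨ v7 ∨ v12) — v7 is true.
  2. (v8 ∨ v7) — v8 is true.
  3. (v7 ∨ ¬v3 ∨ v2) — v7 is true.
  4. (v10 ∨ v11 ∨ ¬v6) — v11 is true.
  5. (¬v1 ∨ v5 ∨ ¬v12) — ¬v12 is true.
  6. (¬v5 ∨ ¬v1 ∨ v10) — v10 is true.
  7. (v3 ∨ ¬v7 ∨ v12) — v3 is true.
  8. (¬v1 ∨ v8 ∨ ¬v5) — v8 is true.
  9. (¬v12 ∨ ¬v3 ∨ v10) — v10 is true.
  10. (¬v2 ∨ v10 ∨ ¬v11) — v10 is true.
  11. (¬v10 ∨ ¬v1) — ¬v1 is true.
  12. (v7 ∨ ¬v6 ∨ ¬v2) — ¬v6 is true.
  13. (¬v7 ∨ ¬v9) — ¬v9 is true.
  14. (¬v10 ∨ ¬v7 ∨ ¬v2) — ¬v2 is true.
  15. (¬v8 ∨ ¬v2 ∨ v7) — ¬v2 is true.
  16. (v11 ∨ v4 ∨ v8) — v8 is true.
  17. (¬v8 ∨ ¬v5) — ¬v5 is true.
  18. (v8 ∨ v7 ∨ ¬v11) — v8 is true.
  19. (¬v3 ∨ v7 ∨ ¬v12) — ¬v12 is true.
  20. (¬v6 ∨ v11 ∨ v3) — v3 is true.
  21. (v6 ∨ ¬v2 ∨ v10) — v10 is true.
  22. (v4 ∨ ¬v10 ∨ v8) — v8 is true.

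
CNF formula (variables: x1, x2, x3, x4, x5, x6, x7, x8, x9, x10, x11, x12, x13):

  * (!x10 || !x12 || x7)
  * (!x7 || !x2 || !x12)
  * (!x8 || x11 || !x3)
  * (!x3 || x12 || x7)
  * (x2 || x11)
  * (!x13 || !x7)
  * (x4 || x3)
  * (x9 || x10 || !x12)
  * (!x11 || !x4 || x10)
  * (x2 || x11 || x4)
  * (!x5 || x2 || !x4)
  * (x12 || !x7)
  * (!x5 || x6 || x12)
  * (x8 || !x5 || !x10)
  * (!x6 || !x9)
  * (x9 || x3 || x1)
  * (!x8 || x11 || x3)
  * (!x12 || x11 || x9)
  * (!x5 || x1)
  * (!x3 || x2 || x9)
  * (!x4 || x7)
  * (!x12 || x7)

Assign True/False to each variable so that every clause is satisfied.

x1 = T, x2 = F, x3 = T, x4 = F, x5 = T, x6 = F, x7 = T, x8 = T, x9 = T, x10 = F, x11 = T, x12 = T, x13 = F

Check each clause:
  1. (x7 || !x10 || !x12) — !x10 is true.
  2. (!x7 || !x12 || !x2) — !x2 is true.
  3. (!x3 || !x8 || x11) — x11 is true.
  4. (x12 || x7 || !x3) — x12 is true.
  5. (x2 || x11) — x11 is true.
  6. (!x7 || !x13) — !x13 is true.
  7. (x4 || x3) — x3 is true.
  8. (!x12 || x9 || x10) — x9 is true.
  9. (!x4 || x10 || !x11) — !x4 is true.
  10. (x11 || x4 || x2) — x11 is true.
  11. (!x5 || x2 || !x4) — !x4 is true.
  12. (x12 || !x7) — x12 is true.
  13. (x6 || !x5 || x12) — x12 is true.
  14. (!x5 || x8 || !x10) — x8 is true.
  15. (!x9 || !x6) — !x6 is true.
  16. (x9 || x1 || x3) — x1 is true.
  17. (x3 || x11 || !x8) — x11 is true.
  18. (!x12 || x11 || x9) — x9 is true.
  19. (!x5 || x1) — x1 is true.
  20. (!x3 || x2 || x9) — x9 is true.
  21. (!x4 || x7) — !x4 is true.
  22. (!x12 || x7) — x7 is true.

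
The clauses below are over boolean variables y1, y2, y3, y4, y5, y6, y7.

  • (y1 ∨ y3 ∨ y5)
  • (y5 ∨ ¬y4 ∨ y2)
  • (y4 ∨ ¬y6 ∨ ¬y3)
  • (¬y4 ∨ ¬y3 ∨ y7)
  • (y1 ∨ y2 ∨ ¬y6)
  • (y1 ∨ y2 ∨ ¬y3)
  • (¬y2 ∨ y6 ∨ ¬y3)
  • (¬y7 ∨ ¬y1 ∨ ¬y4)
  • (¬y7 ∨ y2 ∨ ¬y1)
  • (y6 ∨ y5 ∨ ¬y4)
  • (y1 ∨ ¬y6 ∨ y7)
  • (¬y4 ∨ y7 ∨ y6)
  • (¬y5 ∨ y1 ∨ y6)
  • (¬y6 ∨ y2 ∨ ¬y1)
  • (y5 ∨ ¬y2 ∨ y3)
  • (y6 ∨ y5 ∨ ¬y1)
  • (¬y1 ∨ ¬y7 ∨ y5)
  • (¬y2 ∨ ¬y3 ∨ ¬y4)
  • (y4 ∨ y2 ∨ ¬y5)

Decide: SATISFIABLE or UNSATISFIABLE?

SATISFIABLE

Branch on y1: take y1 = True.
Try y2 = True.
Set y3 = False and propagate.
  then y5 is forced to True.
The remaining clauses are satisfied by y4 = False, y6 = True, y7 = False.
So y1=T, y2=T, y3=F, y4=F, y5=T, y6=T, y7=F is a satisfying assignment.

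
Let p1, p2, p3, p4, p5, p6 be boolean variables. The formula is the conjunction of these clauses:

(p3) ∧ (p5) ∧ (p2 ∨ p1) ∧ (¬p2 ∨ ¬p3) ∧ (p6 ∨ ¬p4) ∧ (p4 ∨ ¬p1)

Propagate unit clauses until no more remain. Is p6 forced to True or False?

(p3) is a unit clause: p3 = True.
(p5) stands alone — p5 = True.
(¬p2 ∨ ¬p3): since p3 = True, the clause reduces to (¬p2). p2 = False.
In (p2 ∨ p1), p2 is now false; p1 must hold, so p1 = True.
From (p4 ∨ ¬p1) and p1 = True: p4 = True.
In (p6 ∨ ¬p4), ¬p4 is now false; p6 must hold, so p6 = True.

True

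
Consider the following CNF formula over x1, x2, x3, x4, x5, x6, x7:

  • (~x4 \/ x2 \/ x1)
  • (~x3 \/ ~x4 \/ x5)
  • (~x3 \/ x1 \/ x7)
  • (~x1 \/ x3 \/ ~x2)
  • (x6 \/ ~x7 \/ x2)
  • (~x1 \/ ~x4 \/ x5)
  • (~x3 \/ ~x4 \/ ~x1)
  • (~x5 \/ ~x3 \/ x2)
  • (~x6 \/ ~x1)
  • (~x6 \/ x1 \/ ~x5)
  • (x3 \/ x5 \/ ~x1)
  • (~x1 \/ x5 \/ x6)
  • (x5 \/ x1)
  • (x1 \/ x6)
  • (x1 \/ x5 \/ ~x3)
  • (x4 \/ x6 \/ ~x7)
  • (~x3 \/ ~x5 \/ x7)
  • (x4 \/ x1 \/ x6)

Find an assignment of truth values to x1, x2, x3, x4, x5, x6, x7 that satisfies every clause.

x1 = 1  x2 = 0  x3 = 0  x4 = 1  x5 = 1  x6 = 0  x7 = 0

Set x1 = True and propagate.
  then x6 is forced to False.
  then x5 is forced to True.
Branch on x2: take x2 = False.
  then x7 is forced to False.
  then x3 is forced to False.
x4 is now unconstrained; take x4 = True.
Check each clause:
  1. (x1 \/ x2 \/ ~x4) — x1 is true.
  2. (x5 \/ ~x3 \/ ~x4) — ~x3 is true.
  3. (x1 \/ x7 \/ ~x3) — x1 is true.
  4. (~x2 \/ ~x1 \/ x3) — ~x2 is true.
  5. (x2 \/ ~x7 \/ x6) — ~x7 is true.
  6. (~x4 \/ ~x1 \/ x5) — x5 is true.
  7. (~x1 \/ ~x4 \/ ~x3) — ~x3 is true.
  8. (~x3 \/ ~x5 \/ x2) — ~x3 is true.
  9. (~x6 \/ ~x1) — ~x6 is true.
  10. (~x6 \/ x1 \/ ~x5) — x1 is true.
  11. (x3 \/ ~x1 \/ x5) — x5 is true.
  12. (x6 \/ x5 \/ ~x1) — x5 is true.
  13. (x1 \/ x5) — x1 is true.
  14. (x1 \/ x6) — x1 is true.
  15. (x1 \/ ~x3 \/ x5) — x1 is true.
  16. (x4 \/ ~x7 \/ x6) — ~x7 is true.
  17. (~x3 \/ ~x5 \/ x7) — ~x3 is true.
  18. (x4 \/ x6 \/ x1) — x1 is true.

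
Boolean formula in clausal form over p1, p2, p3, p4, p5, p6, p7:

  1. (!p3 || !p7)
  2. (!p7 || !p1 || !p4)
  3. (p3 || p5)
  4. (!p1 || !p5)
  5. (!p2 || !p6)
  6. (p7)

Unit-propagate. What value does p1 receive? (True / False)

False

(p7) is a unit clause: p7 = True.
From (!p7 || !p3) and p7 = True: p3 = False.
In (p5 || p3), p3 is now false; p5 must hold, so p5 = True.
In (!p1 || !p5), !p5 is now false; !p1 must hold, so p1 = False.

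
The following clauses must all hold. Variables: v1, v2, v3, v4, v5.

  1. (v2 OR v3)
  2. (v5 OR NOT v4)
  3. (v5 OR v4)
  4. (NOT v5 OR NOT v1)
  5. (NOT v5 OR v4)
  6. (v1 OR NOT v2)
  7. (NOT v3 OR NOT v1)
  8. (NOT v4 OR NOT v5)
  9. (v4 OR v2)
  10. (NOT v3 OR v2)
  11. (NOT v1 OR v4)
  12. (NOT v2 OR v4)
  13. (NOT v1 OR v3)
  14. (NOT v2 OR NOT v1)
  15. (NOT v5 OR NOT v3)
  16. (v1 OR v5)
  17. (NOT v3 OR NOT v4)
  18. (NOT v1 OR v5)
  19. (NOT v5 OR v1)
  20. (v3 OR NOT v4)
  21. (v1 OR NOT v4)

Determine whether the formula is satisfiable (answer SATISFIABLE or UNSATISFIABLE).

UNSATISFIABLE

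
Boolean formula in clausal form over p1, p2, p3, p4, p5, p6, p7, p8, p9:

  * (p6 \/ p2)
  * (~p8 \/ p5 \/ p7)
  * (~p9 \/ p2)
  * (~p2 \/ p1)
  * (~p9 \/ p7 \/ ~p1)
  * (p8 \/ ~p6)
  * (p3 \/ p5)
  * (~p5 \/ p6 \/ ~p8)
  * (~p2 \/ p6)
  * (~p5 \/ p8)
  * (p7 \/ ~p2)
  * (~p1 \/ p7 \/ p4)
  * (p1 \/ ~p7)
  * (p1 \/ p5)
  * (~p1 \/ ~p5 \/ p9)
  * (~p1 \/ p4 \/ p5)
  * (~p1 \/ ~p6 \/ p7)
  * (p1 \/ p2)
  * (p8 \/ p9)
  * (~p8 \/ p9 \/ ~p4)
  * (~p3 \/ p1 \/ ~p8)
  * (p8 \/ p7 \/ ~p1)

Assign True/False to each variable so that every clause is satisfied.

p1=T  p2=T  p3=T  p4=T  p5=T  p6=T  p7=T  p8=T  p9=T

Check each clause:
  1. (p6 \/ p2) — p2 is true.
  2. (p5 \/ p7 \/ ~p8) — p5 is true.
  3. (~p9 \/ p2) — p2 is true.
  4. (p1 \/ ~p2) — p1 is true.
  5. (~p9 \/ p7 \/ ~p1) — p7 is true.
  6. (~p6 \/ p8) — p8 is true.
  7. (p3 \/ p5) — p3 is true.
  8. (~p8 \/ p6 \/ ~p5) — p6 is true.
  9. (~p2 \/ p6) — p6 is true.
  10. (p8 \/ ~p5) — p8 is true.
  11. (p7 \/ ~p2) — p7 is true.
  12. (p7 \/ p4 \/ ~p1) — p4 is true.
  13. (p1 \/ ~p7) — p1 is true.
  14. (p1 \/ p5) — p1 is true.
  15. (p9 \/ ~p5 \/ ~p1) — p9 is true.
  16. (~p1 \/ p4 \/ p5) — p4 is true.
  17. (~p1 \/ ~p6 \/ p7) — p7 is true.
  18. (p2 \/ p1) — p1 is true.
  19. (p9 \/ p8) — p8 is true.
  20. (~p8 \/ ~p4 \/ p9) — p9 is true.
  21. (~p8 \/ p1 \/ ~p3) — p1 is true.
  22. (p8 \/ ~p1 \/ p7) — p8 is true.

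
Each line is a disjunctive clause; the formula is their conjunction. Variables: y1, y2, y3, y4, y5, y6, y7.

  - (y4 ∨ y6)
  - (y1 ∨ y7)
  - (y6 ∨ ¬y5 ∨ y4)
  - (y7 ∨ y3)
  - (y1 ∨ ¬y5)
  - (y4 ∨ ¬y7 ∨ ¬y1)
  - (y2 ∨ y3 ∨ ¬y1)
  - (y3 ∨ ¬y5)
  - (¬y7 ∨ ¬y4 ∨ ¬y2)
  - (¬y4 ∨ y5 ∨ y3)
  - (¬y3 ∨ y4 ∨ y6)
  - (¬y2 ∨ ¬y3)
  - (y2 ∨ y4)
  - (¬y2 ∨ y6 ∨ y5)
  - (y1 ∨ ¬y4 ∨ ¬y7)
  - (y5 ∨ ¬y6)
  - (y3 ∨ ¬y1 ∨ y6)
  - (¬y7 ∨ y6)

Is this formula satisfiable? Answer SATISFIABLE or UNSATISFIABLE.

Set y1 = True and propagate.
Branch on y2: take y2 = False.
  then y3 is forced to True.
  then y4 is forced to True.
The remaining clauses are satisfied by y5 = True, y6 = False, y7 = False.
So y1=True  y2=False  y3=True  y4=True  y5=True  y6=False  y7=False is a satisfying assignment.

SATISFIABLE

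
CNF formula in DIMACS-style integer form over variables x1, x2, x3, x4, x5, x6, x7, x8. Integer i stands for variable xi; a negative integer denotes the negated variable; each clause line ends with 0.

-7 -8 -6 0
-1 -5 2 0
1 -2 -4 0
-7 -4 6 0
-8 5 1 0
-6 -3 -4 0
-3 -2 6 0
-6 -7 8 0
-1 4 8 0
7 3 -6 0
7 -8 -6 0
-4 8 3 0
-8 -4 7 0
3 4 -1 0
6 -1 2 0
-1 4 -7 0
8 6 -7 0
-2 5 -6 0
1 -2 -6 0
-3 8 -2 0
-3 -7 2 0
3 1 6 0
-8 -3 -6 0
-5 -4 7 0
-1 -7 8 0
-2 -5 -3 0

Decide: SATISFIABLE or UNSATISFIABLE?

SATISFIABLE

Branch on x1: take x1 = False.
Try x2 = False.
The remaining clauses are satisfied by x3 = True, x4 = False, x5 = False, x6 = False, x7 = False, x8 = False.
So x1 = 0  x2 = 0  x3 = 1  x4 = 0  x5 = 0  x6 = 0  x7 = 0  x8 = 0 is a satisfying assignment.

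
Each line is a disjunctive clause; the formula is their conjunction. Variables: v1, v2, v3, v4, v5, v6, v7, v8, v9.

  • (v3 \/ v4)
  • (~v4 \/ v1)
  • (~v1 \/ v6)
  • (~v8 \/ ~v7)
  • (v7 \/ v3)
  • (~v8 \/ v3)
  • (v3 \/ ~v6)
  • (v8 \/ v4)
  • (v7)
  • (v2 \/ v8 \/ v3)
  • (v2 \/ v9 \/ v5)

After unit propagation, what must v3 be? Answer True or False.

True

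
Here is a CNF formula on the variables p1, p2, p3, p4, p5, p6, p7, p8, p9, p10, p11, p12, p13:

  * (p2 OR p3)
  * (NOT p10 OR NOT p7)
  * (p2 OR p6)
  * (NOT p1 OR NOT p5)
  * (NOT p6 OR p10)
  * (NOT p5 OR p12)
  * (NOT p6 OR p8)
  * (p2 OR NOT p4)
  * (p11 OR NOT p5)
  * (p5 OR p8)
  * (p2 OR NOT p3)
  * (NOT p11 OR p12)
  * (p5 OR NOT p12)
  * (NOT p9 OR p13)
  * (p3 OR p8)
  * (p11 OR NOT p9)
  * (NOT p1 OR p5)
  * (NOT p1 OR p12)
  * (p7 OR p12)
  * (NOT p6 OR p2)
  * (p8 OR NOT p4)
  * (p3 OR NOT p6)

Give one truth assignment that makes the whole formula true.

p1=F, p2=T, p3=T, p4=T, p5=T, p6=T, p7=F, p8=T, p9=F, p10=T, p11=T, p12=T, p13=F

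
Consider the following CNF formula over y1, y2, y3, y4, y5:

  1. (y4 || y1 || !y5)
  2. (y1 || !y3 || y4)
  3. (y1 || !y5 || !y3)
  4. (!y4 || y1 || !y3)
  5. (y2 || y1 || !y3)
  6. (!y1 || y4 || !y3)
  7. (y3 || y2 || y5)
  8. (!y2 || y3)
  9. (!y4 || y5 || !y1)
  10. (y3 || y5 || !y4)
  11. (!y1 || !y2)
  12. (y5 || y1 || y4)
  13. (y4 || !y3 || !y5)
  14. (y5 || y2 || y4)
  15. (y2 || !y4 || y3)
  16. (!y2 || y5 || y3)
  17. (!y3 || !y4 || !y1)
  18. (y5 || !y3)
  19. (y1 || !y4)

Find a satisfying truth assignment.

Branch on y1: take y1 = True.
  then y2 is forced to False.
Try y3 = False.
  then y5 is forced to True.
  then y4 is forced to False.

y1=T, y2=F, y3=F, y4=F, y5=T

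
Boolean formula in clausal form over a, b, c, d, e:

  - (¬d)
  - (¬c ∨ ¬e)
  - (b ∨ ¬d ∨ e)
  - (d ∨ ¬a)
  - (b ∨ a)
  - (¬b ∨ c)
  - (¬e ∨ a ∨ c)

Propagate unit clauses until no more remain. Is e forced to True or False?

False

Unit clause (¬d) sets d = False.
From (¬a ∨ d) and d = False: a = False.
From (b ∨ a) and a = False: b = True.
(c ∨ ¬b): since b = True, the clause reduces to (c). c = True.
From (¬e ∨ ¬c) and c = True: e = False.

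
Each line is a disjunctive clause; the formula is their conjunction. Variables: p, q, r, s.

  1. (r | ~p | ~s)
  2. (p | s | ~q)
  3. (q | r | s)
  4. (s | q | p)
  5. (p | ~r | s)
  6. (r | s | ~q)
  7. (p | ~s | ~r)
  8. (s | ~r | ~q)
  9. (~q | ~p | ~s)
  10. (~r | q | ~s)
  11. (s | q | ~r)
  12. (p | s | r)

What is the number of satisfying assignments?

2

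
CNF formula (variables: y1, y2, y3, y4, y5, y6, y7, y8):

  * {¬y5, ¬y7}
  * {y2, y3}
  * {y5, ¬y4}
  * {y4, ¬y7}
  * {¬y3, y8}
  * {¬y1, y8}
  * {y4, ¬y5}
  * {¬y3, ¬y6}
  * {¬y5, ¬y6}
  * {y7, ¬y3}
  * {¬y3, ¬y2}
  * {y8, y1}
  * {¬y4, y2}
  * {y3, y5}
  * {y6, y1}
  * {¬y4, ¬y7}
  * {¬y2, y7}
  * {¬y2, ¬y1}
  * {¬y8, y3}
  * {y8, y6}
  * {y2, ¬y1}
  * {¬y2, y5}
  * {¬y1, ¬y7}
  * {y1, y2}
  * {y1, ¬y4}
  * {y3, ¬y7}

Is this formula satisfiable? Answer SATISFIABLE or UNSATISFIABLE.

UNSATISFIABLE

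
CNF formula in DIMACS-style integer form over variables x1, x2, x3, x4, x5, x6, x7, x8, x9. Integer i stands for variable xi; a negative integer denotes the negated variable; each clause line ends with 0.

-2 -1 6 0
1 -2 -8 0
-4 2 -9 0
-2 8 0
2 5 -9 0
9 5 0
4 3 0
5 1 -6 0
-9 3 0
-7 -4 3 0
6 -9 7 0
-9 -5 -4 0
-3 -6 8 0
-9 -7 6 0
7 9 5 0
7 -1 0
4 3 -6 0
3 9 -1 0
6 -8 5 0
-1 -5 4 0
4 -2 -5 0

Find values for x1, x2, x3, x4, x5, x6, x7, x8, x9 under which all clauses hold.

Set x1 = False and propagate.
The remaining clauses are satisfied by x2 = False, x3 = True, x4 = False, x5 = True, x6 = True, x7 = False, x8 = True, x9 = False.
Check each clause:
  1. (~x2 \/ x6 \/ ~x1) — x6 is true.
  2. (~x2 \/ x1 \/ ~x8) — ~x2 is true.
  3. (~x9 \/ x2 \/ ~x4) — ~x4 is true.
  4. (~x2 \/ x8) — x8 is true.
  5. (x2 \/ ~x9 \/ x5) — x5 is true.
  6. (x5 \/ x9) — x5 is true.
  7. (x3 \/ x4) — x3 is true.
  8. (x5 \/ x1 \/ ~x6) — x5 is true.
  9. (x3 \/ ~x9) — x3 is true.
  10. (~x7 \/ ~x4 \/ x3) — ~x7 is true.
  11. (~x9 \/ x6 \/ x7) — x6 is true.
  12. (~x5 \/ ~x9 \/ ~x4) — ~x4 is true.
  13. (~x3 \/ x8 \/ ~x6) — x8 is true.
  14. (~x7 \/ x6 \/ ~x9) — ~x7 is true.
  15. (x9 \/ x5 \/ x7) — x5 is true.
  16. (x7 \/ ~x1) — ~x1 is true.
  17. (x3 \/ x4 \/ ~x6) — x3 is true.
  18. (x9 \/ x3 \/ ~x1) — x3 is true.
  19. (~x8 \/ x6 \/ x5) — x5 is true.
  20. (~x1 \/ ~x5 \/ x4) — ~x1 is true.
  21. (~x5 \/ ~x2 \/ x4) — ~x2 is true.

x1 = F, x2 = F, x3 = T, x4 = F, x5 = T, x6 = T, x7 = F, x8 = T, x9 = F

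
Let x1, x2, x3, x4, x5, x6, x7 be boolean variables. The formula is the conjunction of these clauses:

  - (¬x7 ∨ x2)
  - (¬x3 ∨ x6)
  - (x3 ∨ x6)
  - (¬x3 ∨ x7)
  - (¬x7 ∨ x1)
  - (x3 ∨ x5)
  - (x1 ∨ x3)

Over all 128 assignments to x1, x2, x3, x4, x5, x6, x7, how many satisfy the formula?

10

Case analysis on x3 and x7:
  x3=1, x7=1: remaining (x1,x2,x4,x5,x6) ∈ {(1,1,0,0,1); (1,1,0,1,1); (1,1,1,0,1); (1,1,1,1,1)} — 4.
  x3=1, x7=0: a clause becomes empty — 0.
  x3=0, x7=1: remaining (x1,x2,x4,x5,x6) ∈ {(1,1,0,1,1); (1,1,1,1,1)} — 2.
  x3=0, x7=0: remaining (x1,x2,x4,x5,x6) ∈ {(1,0,0,1,1); (1,0,1,1,1); (1,1,0,1,1); (1,1,1,1,1)} — 4.
Total: 4 + 0 + 2 + 4 = 10.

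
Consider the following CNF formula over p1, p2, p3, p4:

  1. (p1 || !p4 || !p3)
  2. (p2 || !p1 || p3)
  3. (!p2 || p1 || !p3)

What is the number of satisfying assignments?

11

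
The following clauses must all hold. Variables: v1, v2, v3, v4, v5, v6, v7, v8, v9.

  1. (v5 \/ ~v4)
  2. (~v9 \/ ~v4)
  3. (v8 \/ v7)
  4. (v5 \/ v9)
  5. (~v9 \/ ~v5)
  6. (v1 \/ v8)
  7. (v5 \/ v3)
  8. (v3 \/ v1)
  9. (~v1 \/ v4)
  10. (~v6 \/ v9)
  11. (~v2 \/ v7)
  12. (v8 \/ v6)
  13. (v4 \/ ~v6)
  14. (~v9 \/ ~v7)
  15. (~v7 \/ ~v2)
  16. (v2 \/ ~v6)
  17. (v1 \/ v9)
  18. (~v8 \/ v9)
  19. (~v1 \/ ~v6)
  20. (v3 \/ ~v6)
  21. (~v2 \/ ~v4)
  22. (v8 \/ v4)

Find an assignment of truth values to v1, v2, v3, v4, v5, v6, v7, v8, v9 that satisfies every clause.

v3 occurs only positively in the remaining clauses — set v3 = True.
Try v1 = False.
  then v8 is forced to True.
  then v9 is forced to True.
  then v4 is forced to False.
  then v5 is forced to False.
  then v6 is forced to False.
  then v7 is forced to False.
  then v2 is forced to False.
Every clause has at least one true literal under this assignment.

v1 = F, v2 = F, v3 = T, v4 = F, v5 = F, v6 = F, v7 = F, v8 = T, v9 = T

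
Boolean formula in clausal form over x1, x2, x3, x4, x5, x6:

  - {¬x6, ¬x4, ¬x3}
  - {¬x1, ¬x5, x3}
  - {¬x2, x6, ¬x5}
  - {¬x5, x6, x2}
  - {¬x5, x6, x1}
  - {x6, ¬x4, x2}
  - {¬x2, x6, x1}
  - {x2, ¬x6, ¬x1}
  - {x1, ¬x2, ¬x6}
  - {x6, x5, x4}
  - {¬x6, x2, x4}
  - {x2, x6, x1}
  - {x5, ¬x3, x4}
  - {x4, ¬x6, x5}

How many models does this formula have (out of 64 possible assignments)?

6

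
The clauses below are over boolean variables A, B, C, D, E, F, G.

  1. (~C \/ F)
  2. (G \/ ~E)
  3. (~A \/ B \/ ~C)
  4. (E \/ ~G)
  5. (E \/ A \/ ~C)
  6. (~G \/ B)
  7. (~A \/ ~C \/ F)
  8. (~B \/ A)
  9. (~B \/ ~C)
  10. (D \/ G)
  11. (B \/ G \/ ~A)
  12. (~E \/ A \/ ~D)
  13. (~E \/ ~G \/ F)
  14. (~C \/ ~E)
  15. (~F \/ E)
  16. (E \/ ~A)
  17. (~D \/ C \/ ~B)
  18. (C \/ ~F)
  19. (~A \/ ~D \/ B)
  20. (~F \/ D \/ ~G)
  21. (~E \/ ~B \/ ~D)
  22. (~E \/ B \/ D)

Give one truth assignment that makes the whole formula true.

A=F, B=F, C=F, D=T, E=F, F=F, G=F

Set A = False and propagate.
  then B is forced to False.
  then G is forced to False.
  then E is forced to False.
  then C is forced to False.
  then D is forced to True.
  then F is forced to False.
Check each clause:
  1. (F \/ ~C) — ~C is true.
  2. (G \/ ~E) — ~E is true.
  3. (~A \/ ~C \/ B) — ~C is true.
  4. (~G \/ E) — ~G is true.
  5. (E \/ A \/ ~C) — ~C is true.
  6. (B \/ ~G) — ~G is true.
  7. (~A \/ F \/ ~C) — ~C is true.
  8. (~B \/ A) — ~B is true.
  9. (~C \/ ~B) — ~C is true.
  10. (G \/ D) — D is true.
  11. (~A \/ G \/ B) — ~A is true.
  12. (~D \/ A \/ ~E) — ~E is true.
  13. (F \/ ~G \/ ~E) — ~G is true.
  14. (~E \/ ~C) — ~E is true.
  15. (E \/ ~F) — ~F is true.
  16. (E \/ ~A) — ~A is true.
  17. (~B \/ ~D \/ C) — ~B is true.
  18. (~F \/ C) — ~F is true.
  19. (B \/ ~A \/ ~D) — ~A is true.
  20. (~G \/ ~F \/ D) — ~G is true.
  21. (~B \/ ~D \/ ~E) — ~E is true.
  22. (D \/ B \/ ~E) — ~E is true.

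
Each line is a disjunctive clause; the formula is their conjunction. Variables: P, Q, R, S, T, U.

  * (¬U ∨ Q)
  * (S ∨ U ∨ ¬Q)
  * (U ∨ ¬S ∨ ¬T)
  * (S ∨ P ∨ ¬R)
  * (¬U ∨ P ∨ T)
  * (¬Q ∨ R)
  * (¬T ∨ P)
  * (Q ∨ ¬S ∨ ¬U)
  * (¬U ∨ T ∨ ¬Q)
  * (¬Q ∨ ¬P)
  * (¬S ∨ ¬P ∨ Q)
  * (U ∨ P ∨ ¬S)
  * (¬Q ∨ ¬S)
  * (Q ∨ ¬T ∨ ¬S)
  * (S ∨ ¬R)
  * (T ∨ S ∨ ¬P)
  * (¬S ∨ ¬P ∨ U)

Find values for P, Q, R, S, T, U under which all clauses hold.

P=T, Q=F, R=F, S=F, T=T, U=F

Branch on P: take P = True.
  then Q is forced to False.
  then U is forced to False.
  then S is forced to False.
  then R is forced to False.
  then T is forced to True.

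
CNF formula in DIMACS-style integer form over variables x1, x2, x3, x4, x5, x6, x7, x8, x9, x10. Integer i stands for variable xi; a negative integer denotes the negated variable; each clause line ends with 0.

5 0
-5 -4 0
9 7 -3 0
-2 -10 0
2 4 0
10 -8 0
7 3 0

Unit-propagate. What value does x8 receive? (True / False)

False

(x5) is a unit clause: x5 = True.
In (~x4 | ~x5), ~x5 is now false; ~x4 must hold, so x4 = False.
(x2 | x4) with x4 = False leaves only x2, so x2 = True.
In (~x10 | ~x2), ~x2 is now false; ~x10 must hold, so x10 = False.
From (x10 | ~x8) and x10 = False: x8 = False.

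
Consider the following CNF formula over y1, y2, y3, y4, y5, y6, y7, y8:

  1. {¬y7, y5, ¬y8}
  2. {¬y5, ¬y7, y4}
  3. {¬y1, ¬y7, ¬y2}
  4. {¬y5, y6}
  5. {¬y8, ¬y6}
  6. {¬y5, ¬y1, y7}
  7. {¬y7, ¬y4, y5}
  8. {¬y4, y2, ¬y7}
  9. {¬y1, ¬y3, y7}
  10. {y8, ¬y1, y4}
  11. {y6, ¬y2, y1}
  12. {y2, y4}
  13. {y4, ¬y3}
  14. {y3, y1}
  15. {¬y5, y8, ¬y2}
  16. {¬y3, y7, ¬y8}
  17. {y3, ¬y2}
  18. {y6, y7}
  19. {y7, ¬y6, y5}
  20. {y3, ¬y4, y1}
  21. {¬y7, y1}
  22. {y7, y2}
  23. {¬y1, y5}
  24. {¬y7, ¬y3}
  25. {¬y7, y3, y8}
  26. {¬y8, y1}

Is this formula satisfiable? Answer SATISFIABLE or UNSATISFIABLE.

UNSATISFIABLE

y7 = True:
  propagation gives y1=True, y2=False, y4=False; an empty clause results — contradiction.
y7 = False:
  propagation gives y6=True, y8=False, y5=True, y1=False; an empty clause results — contradiction.
Every branch closes, so no satisfying assignment exists.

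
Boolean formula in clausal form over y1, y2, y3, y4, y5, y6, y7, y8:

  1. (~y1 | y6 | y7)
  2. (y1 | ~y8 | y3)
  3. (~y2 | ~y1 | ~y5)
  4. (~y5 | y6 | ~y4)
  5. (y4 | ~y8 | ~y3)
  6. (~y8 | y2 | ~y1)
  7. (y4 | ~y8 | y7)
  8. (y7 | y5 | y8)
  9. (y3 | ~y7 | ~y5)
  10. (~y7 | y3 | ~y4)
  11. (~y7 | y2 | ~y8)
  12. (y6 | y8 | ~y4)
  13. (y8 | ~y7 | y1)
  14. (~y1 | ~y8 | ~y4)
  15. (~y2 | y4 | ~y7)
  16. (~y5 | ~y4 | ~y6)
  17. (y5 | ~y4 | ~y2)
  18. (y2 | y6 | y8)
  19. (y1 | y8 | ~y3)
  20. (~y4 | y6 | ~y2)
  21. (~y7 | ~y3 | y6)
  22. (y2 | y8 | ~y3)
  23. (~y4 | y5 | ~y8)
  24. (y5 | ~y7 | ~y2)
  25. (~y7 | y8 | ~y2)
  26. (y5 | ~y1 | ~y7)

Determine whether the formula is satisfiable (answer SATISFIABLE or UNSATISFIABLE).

SATISFIABLE

Try y1 = False.
Try y2 = True.
Branch on y3: take y3 = False.
  then y8 is forced to False.
  then y7 is forced to False.
  then y5 is forced to True.
For the remaining variables, y4 = False, y6 = False works.
So y1=False  y2=True  y3=False  y4=False  y5=True  y6=False  y7=False  y8=False is a satisfying assignment.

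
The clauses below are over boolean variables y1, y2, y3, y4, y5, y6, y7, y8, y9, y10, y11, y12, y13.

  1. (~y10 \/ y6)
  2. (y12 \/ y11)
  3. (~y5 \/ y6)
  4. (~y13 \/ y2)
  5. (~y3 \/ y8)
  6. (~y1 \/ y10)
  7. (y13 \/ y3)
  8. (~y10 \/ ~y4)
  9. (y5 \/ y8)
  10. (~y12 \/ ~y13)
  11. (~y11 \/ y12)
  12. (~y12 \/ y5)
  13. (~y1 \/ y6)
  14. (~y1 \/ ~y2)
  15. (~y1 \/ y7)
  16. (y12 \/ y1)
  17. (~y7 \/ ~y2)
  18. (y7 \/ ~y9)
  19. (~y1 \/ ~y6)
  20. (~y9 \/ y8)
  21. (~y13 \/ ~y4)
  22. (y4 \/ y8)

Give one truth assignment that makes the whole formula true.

y1=0  y2=0  y3=1  y4=0  y5=1  y6=1  y7=0  y8=1  y9=0  y10=0  y11=0  y12=1  y13=0

y8 occurs only positively in the remaining clauses — set y8 = True.
Pure literal: y9 appears only negated; assign y9 = False.
Branch on y1: take y1 = False.
  then y12 is forced to True.
  then y13 is forced to False.
  then y3 is forced to True.
  then y5 is forced to True.
  then y6 is forced to True.
The remaining clauses are satisfied by y2 = False, y4 = False, y7 = False, y10 = False, y11 = False.
Check each clause:
  1. (y6 \/ ~y10) — y6 is true.
  2. (y11 \/ y12) — y12 is true.
  3. (~y5 \/ y6) — y6 is true.
  4. (y2 \/ ~y13) — ~y13 is true.
  5. (y8 \/ ~y3) — y8 is true.
  6. (y10 \/ ~y1) — ~y1 is true.
  7. (y13 \/ y3) — y3 is true.
  8. (~y10 \/ ~y4) — ~y4 is true.
  9. (y5 \/ y8) — y8 is true.
  10. (~y12 \/ ~y13) — ~y13 is true.
  11. (y12 \/ ~y11) — y12 is true.
  12. (~y12 \/ y5) — y5 is true.
  13. (y6 \/ ~y1) — y6 is true.
  14. (~y1 \/ ~y2) — ~y2 is true.
  15. (y7 \/ ~y1) — ~y1 is true.
  16. (y1 \/ y12) — y12 is true.
  17. (~y7 \/ ~y2) — ~y7 is true.
  18. (y7 \/ ~y9) — ~y9 is true.
  19. (~y1 \/ ~y6) — ~y1 is true.
  20. (~y9 \/ y8) — y8 is true.
  21. (~y4 \/ ~y13) — ~y13 is true.
  22. (y8 \/ y4) — y8 is true.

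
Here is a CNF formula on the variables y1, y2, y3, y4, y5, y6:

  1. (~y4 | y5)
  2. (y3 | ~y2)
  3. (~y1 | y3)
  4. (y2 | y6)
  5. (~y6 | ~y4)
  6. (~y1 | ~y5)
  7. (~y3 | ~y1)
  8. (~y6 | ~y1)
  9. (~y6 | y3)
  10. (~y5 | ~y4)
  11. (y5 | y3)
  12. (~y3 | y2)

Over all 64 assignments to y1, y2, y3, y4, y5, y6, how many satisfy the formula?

The models are:
  y1=0 y2=1 y3=1 y4=0 y5=0 y6=0
  y1=0 y2=1 y3=1 y4=0 y5=0 y6=1
  y1=0 y2=1 y3=1 y4=0 y5=1 y6=0
  y1=0 y2=1 y3=1 y4=0 y5=1 y6=1
That's 4 in total.

4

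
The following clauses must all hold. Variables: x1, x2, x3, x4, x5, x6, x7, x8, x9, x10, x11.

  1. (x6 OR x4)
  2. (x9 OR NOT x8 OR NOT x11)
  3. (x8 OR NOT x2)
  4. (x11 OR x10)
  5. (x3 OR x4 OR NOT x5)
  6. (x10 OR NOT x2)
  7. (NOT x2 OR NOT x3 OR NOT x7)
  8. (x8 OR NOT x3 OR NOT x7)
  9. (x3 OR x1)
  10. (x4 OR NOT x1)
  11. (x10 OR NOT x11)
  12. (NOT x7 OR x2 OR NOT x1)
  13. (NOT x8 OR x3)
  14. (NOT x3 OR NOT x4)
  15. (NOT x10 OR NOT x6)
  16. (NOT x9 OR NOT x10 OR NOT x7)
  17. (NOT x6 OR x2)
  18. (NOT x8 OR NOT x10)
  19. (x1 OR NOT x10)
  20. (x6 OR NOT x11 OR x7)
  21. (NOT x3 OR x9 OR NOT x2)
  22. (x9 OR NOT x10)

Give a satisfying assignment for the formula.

x1=True, x2=False, x3=False, x4=True, x5=False, x6=False, x7=False, x8=False, x9=True, x10=True, x11=False

Check each clause:
  1. (x6 OR x4) — x4 is true.
  2. (NOT x11 OR NOT x8 OR x9) — NOT x8 is true.
  3. (x8 OR NOT x2) — NOT x2 is true.
  4. (x11 OR x10) — x10 is true.
  5. (NOT x5 OR x4 OR x3) — x4 is true.
  6. (NOT x2 OR x10) — x10 is true.
  7. (NOT x3 OR NOT x2 OR NOT x7) — NOT x7 is true.
  8. (x8 OR NOT x3 OR NOT x7) — NOT x7 is true.
  9. (x3 OR x1) — x1 is true.
  10. (NOT x1 OR x4) — x4 is true.
  11. (x10 OR NOT x11) — x10 is true.
  12. (NOT x7 OR x2 OR NOT x1) — NOT x7 is true.
  13. (x3 OR NOT x8) — NOT x8 is true.
  14. (NOT x4 OR NOT x3) — NOT x3 is true.
  15. (NOT x10 OR NOT x6) — NOT x6 is true.
  16. (NOT x7 OR NOT x9 OR NOT x10) — NOT x7 is true.
  17. (x2 OR NOT x6) — NOT x6 is true.
  18. (NOT x8 OR NOT x10) — NOT x8 is true.
  19. (x1 OR NOT x10) — x1 is true.
  20. (NOT x11 OR x6 OR x7) — NOT x11 is true.
  21. (NOT x2 OR NOT x3 OR x9) — x9 is true.
  22. (NOT x10 OR x9) — x9 is true.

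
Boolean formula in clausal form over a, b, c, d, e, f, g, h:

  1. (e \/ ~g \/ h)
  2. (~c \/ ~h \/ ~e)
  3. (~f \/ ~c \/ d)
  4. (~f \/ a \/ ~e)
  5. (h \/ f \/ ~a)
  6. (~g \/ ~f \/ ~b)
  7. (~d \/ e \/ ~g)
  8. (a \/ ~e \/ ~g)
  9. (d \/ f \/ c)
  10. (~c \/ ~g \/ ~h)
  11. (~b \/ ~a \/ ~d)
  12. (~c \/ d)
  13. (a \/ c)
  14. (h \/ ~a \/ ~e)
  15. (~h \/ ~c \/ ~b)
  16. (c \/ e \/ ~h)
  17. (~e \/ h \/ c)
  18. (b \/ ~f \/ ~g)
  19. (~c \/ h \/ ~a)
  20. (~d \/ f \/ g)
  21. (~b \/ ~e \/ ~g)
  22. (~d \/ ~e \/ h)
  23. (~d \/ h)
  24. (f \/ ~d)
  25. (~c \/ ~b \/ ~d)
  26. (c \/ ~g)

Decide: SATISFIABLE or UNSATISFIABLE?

Branch on a: take a = True.
The remaining clauses are satisfied by b = False, c = False, d = True, e = True, f = True, g = False, h = True.
So a = T, b = F, c = F, d = T, e = T, f = T, g = F, h = T is a satisfying assignment.

SATISFIABLE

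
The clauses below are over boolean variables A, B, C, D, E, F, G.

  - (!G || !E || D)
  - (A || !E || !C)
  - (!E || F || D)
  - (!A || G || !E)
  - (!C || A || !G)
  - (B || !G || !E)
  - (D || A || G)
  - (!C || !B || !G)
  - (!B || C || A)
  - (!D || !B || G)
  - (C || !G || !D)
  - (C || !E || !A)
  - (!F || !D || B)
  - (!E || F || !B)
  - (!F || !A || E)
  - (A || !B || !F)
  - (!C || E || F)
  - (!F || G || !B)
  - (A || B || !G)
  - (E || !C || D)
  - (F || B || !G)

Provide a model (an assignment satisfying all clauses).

A=F  B=F  C=F  D=T  E=F  F=F  G=F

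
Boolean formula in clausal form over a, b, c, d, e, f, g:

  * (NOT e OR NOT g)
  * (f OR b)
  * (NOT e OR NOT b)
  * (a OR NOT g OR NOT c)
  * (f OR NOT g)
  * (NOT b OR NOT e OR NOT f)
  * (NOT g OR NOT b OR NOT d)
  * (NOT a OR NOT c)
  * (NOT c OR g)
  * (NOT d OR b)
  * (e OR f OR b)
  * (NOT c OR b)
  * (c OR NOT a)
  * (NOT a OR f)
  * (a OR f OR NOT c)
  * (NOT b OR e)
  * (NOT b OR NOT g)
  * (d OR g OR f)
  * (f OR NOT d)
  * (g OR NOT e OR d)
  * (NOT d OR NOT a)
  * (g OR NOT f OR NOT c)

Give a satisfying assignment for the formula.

a=F, b=F, c=F, d=F, e=F, f=T, g=F

Branch on a: take a = False.
Set b = False and propagate.
  then f is forced to True.
  then d is forced to False.
  then c is forced to False.
Branch on e: take e = False.
g is now unconstrained; take g = False.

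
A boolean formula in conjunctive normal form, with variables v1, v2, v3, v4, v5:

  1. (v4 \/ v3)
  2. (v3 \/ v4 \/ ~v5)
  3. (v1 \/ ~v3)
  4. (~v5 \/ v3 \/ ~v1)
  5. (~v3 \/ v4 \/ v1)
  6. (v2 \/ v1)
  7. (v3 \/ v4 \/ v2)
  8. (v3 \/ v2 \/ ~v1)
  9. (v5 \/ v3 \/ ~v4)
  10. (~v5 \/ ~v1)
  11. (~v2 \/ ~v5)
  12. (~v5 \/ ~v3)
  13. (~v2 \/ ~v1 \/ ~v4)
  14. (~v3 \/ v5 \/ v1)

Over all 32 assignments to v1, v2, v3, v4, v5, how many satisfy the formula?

The models are:
  v1=1 v2=0 v3=1 v4=0 v5=0
  v1=1 v2=0 v3=1 v4=1 v5=0
  v1=1 v2=1 v3=1 v4=0 v5=0
Count: 3.

3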